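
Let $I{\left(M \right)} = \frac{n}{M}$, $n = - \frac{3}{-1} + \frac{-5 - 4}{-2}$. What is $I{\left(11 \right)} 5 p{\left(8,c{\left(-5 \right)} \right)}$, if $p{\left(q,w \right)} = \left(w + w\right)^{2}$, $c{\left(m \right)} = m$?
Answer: $\frac{3750}{11} \approx 340.91$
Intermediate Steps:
$n = \frac{15}{2}$ ($n = \left(-3\right) \left(-1\right) - - \frac{9}{2} = 3 + \frac{9}{2} = \frac{15}{2} \approx 7.5$)
$p{\left(q,w \right)} = 4 w^{2}$ ($p{\left(q,w \right)} = \left(2 w\right)^{2} = 4 w^{2}$)
$I{\left(M \right)} = \frac{15}{2 M}$
$I{\left(11 \right)} 5 p{\left(8,c{\left(-5 \right)} \right)} = \frac{15}{2 \cdot 11} \cdot 5 \cdot 4 \left(-5\right)^{2} = \frac{15}{2} \cdot \frac{1}{11} \cdot 5 \cdot 4 \cdot 25 = \frac{15}{22} \cdot 5 \cdot 100 = \frac{75}{22} \cdot 100 = \frac{3750}{11}$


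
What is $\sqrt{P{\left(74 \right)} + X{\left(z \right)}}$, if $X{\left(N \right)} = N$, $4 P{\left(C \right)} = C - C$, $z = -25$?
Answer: $5 i \approx 5.0 i$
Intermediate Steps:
$P{\left(C \right)} = 0$ ($P{\left(C \right)} = \frac{C - C}{4} = \frac{1}{4} \cdot 0 = 0$)
$\sqrt{P{\left(74 \right)} + X{\left(z \right)}} = \sqrt{0 - 25} = \sqrt{-25} = 5 i$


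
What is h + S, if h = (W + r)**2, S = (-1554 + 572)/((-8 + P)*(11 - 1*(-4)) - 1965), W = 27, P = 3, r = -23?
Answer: 16811/1020 ≈ 16.481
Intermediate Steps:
S = 491/1020 (S = (-1554 + 572)/((-8 + 3)*(11 - 1*(-4)) - 1965) = -982/(-5*(11 + 4) - 1965) = -982/(-5*15 - 1965) = -982/(-75 - 1965) = -982/(-2040) = -982*(-1/2040) = 491/1020 ≈ 0.48137)
h = 16 (h = (27 - 23)**2 = 4**2 = 16)
h + S = 16 + 491/1020 = 16811/1020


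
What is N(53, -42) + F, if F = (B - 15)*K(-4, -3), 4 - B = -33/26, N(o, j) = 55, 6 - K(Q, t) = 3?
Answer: 671/26 ≈ 25.808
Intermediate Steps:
K(Q, t) = 3 (K(Q, t) = 6 - 1*3 = 6 - 3 = 3)
B = 137/26 (B = 4 - (-33)/26 = 4 - 1*(-33/26) = 4 + 33/26 = 137/26 ≈ 5.2692)
F = -759/26 (F = (137/26 - 15)*3 = -253/26*3 = -759/26 ≈ -29.192)
N(53, -42) + F = 55 - 759/26 = 671/26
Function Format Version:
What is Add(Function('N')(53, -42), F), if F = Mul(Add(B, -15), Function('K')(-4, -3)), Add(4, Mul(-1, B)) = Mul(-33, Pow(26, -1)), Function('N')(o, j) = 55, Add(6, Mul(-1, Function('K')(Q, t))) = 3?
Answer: Rational(671, 26) ≈ 25.808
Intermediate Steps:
Function('K')(Q, t) = 3 (Function('K')(Q, t) = Add(6, Mul(-1, 3)) = Add(6, -3) = 3)
B = Rational(137, 26) (B = Add(4, Mul(-1, Mul(-33, Pow(26, -1)))) = Add(4, Mul(-1, Mul(-33, Rational(1, 26)))) = Add(4, Mul(-1, Rational(-33, 26))) = Add(4, Rational(33, 26)) = Rational(137, 26) ≈ 5.2692)
F = Rational(-759, 26) (F = Mul(Add(Rational(137, 26), -15), 3) = Mul(Rational(-253, 26), 3) = Rational(-759, 26) ≈ -29.192)
Add(Function('N')(53, -42), F) = Add(55, Rational(-759, 26)) = Rational(671, 26)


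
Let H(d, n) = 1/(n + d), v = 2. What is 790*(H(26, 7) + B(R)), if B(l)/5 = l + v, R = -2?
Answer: 790/33 ≈ 23.939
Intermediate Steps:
H(d, n) = 1/(d + n)
B(l) = 10 + 5*l (B(l) = 5*(l + 2) = 5*(2 + l) = 10 + 5*l)
790*(H(26, 7) + B(R)) = 790*(1/(26 + 7) + (10 + 5*(-2))) = 790*(1/33 + (10 - 10)) = 790*(1/33 + 0) = 790*(1/33) = 790/33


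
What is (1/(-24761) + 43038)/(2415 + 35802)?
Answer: 1065663917/946291137 ≈ 1.1261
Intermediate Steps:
(1/(-24761) + 43038)/(2415 + 35802) = (-1/24761 + 43038)/38217 = (1065663917/24761)*(1/38217) = 1065663917/946291137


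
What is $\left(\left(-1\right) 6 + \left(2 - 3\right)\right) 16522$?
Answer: $-115654$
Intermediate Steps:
$\left(\left(-1\right) 6 + \left(2 - 3\right)\right) 16522 = \left(-6 - 1\right) 16522 = \left(-7\right) 16522 = -115654$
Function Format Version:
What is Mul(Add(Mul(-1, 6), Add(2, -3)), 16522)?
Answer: -115654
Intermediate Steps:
Mul(Add(Mul(-1, 6), Add(2, -3)), 16522) = Mul(Add(-6, -1), 16522) = Mul(-7, 16522) = -115654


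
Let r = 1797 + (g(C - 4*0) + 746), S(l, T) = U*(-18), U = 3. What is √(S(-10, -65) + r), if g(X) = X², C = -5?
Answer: √2514 ≈ 50.140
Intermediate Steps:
S(l, T) = -54 (S(l, T) = 3*(-18) = -54)
r = 2568 (r = 1797 + ((-5 - 4*0)² + 746) = 1797 + ((-5 + 0)² + 746) = 1797 + ((-5)² + 746) = 1797 + (25 + 746) = 1797 + 771 = 2568)
√(S(-10, -65) + r) = √(-54 + 2568) = √2514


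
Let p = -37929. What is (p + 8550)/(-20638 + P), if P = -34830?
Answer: 4197/7924 ≈ 0.52966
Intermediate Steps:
(p + 8550)/(-20638 + P) = (-37929 + 8550)/(-20638 - 34830) = -29379/(-55468) = -29379*(-1/55468) = 4197/7924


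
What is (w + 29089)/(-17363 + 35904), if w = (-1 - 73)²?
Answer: 34565/18541 ≈ 1.8642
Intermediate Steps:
w = 5476 (w = (-74)² = 5476)
(w + 29089)/(-17363 + 35904) = (5476 + 29089)/(-17363 + 35904) = 34565/18541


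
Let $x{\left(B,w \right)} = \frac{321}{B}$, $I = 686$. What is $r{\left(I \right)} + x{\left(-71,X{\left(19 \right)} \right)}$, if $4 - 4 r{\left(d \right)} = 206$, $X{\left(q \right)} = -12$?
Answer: $- \frac{7813}{142} \approx -55.021$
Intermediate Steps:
$r{\left(d \right)} = - \frac{101}{2}$ ($r{\left(d \right)} = 1 - \frac{103}{2} = - \frac{101}{2}$)
$r{\left(I \right)} + x{\left(-71,X{\left(19 \right)} \right)} = - \frac{101}{2} + \frac{321}{-71} = - \frac{101}{2} + 321 \left(- \frac{1}{71}\right) = - \frac{101}{2} - \frac{321}{71} = - \frac{7813}{142}$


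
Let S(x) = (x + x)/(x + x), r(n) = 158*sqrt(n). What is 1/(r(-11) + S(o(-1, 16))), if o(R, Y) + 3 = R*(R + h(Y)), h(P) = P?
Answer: 1/274605 - 158*I*sqrt(11)/274605 ≈ 3.6416e-6 - 0.0019083*I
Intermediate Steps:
o(R, Y) = -3 + R*(R + Y)
S(x) = 1 (S(x) = (2*x)/((2*x)) = (2*x)*(1/(2*x)) = 1)
1/(r(-11) + S(o(-1, 16))) = 1/(158*sqrt(-11) + 1) = 1/(158*(I*sqrt(11)) + 1) = 1/(158*I*sqrt(11) + 1) = 1/(1 + 158*I*sqrt(11))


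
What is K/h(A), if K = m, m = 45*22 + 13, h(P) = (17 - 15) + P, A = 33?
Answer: 1003/35 ≈ 28.657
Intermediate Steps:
h(P) = 2 + P
m = 1003 (m = 990 + 13 = 1003)
K = 1003
K/h(A) = 1003/(2 + 33) = 1003/35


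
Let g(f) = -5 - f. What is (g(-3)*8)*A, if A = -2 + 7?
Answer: -80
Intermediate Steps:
A = 5
(g(-3)*8)*A = ((-5 - 1*(-3))*8)*5 = ((-5 + 3)*8)*5 = -2*8*5 = -16*5 = -80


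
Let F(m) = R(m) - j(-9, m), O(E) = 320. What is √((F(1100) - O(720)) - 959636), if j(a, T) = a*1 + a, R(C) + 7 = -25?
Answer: I*√959970 ≈ 979.78*I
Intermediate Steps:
R(C) = -32 (R(C) = -7 - 25 = -32)
j(a, T) = 2*a (j(a, T) = a + a = 2*a)
F(m) = -14 (F(m) = -32 - 2*(-9) = -32 - 1*(-18) = -32 + 18 = -14)
√((F(1100) - O(720)) - 959636) = √((-14 - 1*320) - 959636) = √((-14 - 320) - 959636) = √(-334 - 959636) = √(-959970) = I*√959970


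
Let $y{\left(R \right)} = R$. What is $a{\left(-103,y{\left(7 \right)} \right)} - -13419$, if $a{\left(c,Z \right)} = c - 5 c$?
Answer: $13831$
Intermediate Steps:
$a{\left(c,Z \right)} = - 4 c$ ($a{\left(c,Z \right)} = c - 5 c = - 4 c$)
$a{\left(-103,y{\left(7 \right)} \right)} - -13419 = \left(-4\right) \left(-103\right) - -13419 = 412 + 13419 = 13831$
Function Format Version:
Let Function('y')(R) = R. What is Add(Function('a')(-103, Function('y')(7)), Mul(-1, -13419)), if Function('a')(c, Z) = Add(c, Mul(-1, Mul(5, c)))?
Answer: 13831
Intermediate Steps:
Function('a')(c, Z) = Mul(-4, c) (Function('a')(c, Z) = Add(c, Mul(-5, c)) = Mul(-4, c))
Add(Function('a')(-103, Function('y')(7)), Mul(-1, -13419)) = Add(Mul(-4, -103), Mul(-1, -13419)) = Add(412, 13419) = 13831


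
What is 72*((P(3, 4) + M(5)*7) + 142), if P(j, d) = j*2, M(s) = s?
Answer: 13176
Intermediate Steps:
P(j, d) = 2*j
72*((P(3, 4) + M(5)*7) + 142) = 72*((2*3 + 5*7) + 142) = 72*((6 + 35) + 142) = 72*(41 + 142) = 72*183 = 13176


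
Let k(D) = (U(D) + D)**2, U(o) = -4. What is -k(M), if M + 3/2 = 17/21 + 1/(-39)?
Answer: -6630625/298116 ≈ -22.242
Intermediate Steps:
M = -391/546 (M = -3/2 + (17/21 + 1/(-39)) = -3/2 + (17*(1/21) + 1*(-1/39)) = -3/2 + (17/21 - 1/39) = -3/2 + 214/273 = -391/546 ≈ -0.71612)
k(D) = (-4 + D)**2
-k(M) = -(-4 - 391/546)**2 = -(-2575/546)**2 = -1*6630625/298116 = -6630625/298116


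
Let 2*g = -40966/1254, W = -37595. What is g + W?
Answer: -47164613/1254 ≈ -37611.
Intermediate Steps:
g = -20483/1254 (g = (-40966/1254)/2 = (-40966*1/1254)/2 = (1/2)*(-20483/627) = -20483/1254 ≈ -16.334)
g + W = -20483/1254 - 37595 = -47164613/1254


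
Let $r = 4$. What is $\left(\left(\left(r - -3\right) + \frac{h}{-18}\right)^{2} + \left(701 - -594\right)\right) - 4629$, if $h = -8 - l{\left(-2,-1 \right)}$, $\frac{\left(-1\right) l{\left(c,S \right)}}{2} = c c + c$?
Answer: $- \frac{265829}{81} \approx -3281.8$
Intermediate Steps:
$l{\left(c,S \right)} = - 2 c - 2 c^{2}$ ($l{\left(c,S \right)} = - 2 \left(c c + c\right) = - 2 \left(c^{2} + c\right) = - 2 \left(c + c^{2}\right) = - 2 c - 2 c^{2}$)
$h = -4$ ($h = -8 - \left(-2\right) \left(-2\right) \left(1 - 2\right) = -8 - \left(-2\right) \left(-2\right) \left(-1\right) = -8 - -4 = -8 + 4 = -4$)
$\left(\left(\left(r - -3\right) + \frac{h}{-18}\right)^{2} + \left(701 - -594\right)\right) - 4629 = \left(\left(\left(4 - -3\right) - \frac{4}{-18}\right)^{2} + \left(701 - -594\right)\right) - 4629 = \left(\left(\left(4 + 3\right) - - \frac{2}{9}\right)^{2} + \left(701 + 594\right)\right) - 4629 = \left(\left(7 + \frac{2}{9}\right)^{2} + 1295\right) - 4629 = \left(\left(\frac{65}{9}\right)^{2} + 1295\right) - 4629 = \left(\frac{4225}{81} + 1295\right) - 4629 = \frac{109120}{81} - 4629 = - \frac{265829}{81}$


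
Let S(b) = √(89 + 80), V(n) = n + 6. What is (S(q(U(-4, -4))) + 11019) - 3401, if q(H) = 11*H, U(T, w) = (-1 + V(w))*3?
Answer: 7631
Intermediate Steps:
V(n) = 6 + n
U(T, w) = 15 + 3*w (U(T, w) = (-1 + (6 + w))*3 = (5 + w)*3 = 15 + 3*w)
S(b) = 13 (S(b) = √169 = 13)
(S(q(U(-4, -4))) + 11019) - 3401 = (13 + 11019) - 3401 = 11032 - 3401 = 7631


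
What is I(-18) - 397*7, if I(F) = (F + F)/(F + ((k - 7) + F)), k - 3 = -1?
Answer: -113903/41 ≈ -2778.1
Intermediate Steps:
k = 2 (k = 3 - 1 = 2)
I(F) = 2*F/(-5 + 2*F) (I(F) = (F + F)/(F + ((2 - 7) + F)) = (2*F)/(F + (-5 + F)) = (2*F)/(-5 + 2*F) = 2*F/(-5 + 2*F))
I(-18) - 397*7 = 2*(-18)/(-5 + 2*(-18)) - 397*7 = 2*(-18)/(-5 - 36) - 2779 = 2*(-18)/(-41) - 2779 = 2*(-18)*(-1/41) - 2779 = 36/41 - 2779 = -113903/41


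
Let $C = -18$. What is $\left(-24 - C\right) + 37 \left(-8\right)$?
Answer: $-302$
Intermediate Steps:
$\left(-24 - C\right) + 37 \left(-8\right) = \left(-24 - -18\right) + 37 \left(-8\right) = \left(-24 + 18\right) - 296 = -6 - 296 = -302$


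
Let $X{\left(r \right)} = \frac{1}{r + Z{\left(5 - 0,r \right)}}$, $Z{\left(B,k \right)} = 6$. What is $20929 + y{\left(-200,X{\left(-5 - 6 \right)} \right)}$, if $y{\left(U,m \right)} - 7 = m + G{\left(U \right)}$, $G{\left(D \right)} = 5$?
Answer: $\frac{104704}{5} \approx 20941.0$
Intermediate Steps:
$X{\left(r \right)} = \frac{1}{6 + r}$ ($X{\left(r \right)} = \frac{1}{r + 6} = \frac{1}{6 + r}$)
$y{\left(U,m \right)} = 12 + m$ ($y{\left(U,m \right)} = 7 + \left(m + 5\right) = 7 + \left(5 + m\right) = 12 + m$)
$20929 + y{\left(-200,X{\left(-5 - 6 \right)} \right)} = 20929 + \left(12 + \frac{1}{6 - 11}\right) = 20929 + \left(12 + \frac{1}{-5}\right) = 20929 + \left(12 - \frac{1}{5}\right) = 20929 + \frac{59}{5} = \frac{104704}{5}$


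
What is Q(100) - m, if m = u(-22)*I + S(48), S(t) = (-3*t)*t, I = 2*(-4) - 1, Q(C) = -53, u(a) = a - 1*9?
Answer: 6580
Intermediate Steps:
u(a) = -9 + a (u(a) = a - 9 = -9 + a)
I = -9 (I = -8 - 1 = -9)
S(t) = -3*t**2
m = -6633 (m = (-9 - 22)*(-9) - 3*48**2 = -31*(-9) - 3*2304 = 279 - 6912 = -6633)
Q(100) - m = -53 - 1*(-6633) = -53 + 6633 = 6580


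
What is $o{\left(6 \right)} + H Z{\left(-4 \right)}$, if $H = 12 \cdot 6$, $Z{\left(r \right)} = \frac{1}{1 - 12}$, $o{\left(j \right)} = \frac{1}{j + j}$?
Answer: $- \frac{853}{132} \approx -6.4621$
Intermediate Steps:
$o{\left(j \right)} = \frac{1}{2 j}$
$Z{\left(r \right)} = - \frac{1}{11}$ ($Z{\left(r \right)} = \frac{1}{-11} = - \frac{1}{11}$)
$H = 72$
$o{\left(6 \right)} + H Z{\left(-4 \right)} = \frac{1}{2 \cdot 6} + 72 \left(- \frac{1}{11}\right) = \frac{1}{2} \cdot \frac{1}{6} - \frac{72}{11} = \frac{1}{12} - \frac{72}{11} = - \frac{853}{132}$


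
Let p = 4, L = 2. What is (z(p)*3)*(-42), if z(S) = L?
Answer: -252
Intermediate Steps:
z(S) = 2
(z(p)*3)*(-42) = (2*3)*(-42) = 6*(-42) = -252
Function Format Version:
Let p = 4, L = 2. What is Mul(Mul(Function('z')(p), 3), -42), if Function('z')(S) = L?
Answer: -252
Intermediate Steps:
Function('z')(S) = 2
Mul(Mul(Function('z')(p), 3), -42) = Mul(Mul(2, 3), -42) = Mul(6, -42) = -252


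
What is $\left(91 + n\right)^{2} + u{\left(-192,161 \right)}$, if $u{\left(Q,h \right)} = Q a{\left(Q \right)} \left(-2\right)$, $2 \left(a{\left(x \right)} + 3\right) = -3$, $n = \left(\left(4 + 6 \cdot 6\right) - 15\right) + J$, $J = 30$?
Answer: $19588$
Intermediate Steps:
$n = 55$ ($n = \left(\left(4 + 6 \cdot 6\right) - 15\right) + 30 = \left(\left(4 + 36\right) - 15\right) + 30 = \left(40 - 15\right) + 30 = 25 + 30 = 55$)
$a{\left(x \right)} = - \frac{9}{2}$ ($a{\left(x \right)} = -3 + \frac{1}{2} \left(-3\right) = -3 - \frac{3}{2} = - \frac{9}{2}$)
$u{\left(Q,h \right)} = 9 Q$ ($u{\left(Q,h \right)} = Q \left(- \frac{9}{2}\right) \left(-2\right) = - \frac{9 Q}{2} \left(-2\right) = 9 Q$)
$\left(91 + n\right)^{2} + u{\left(-192,161 \right)} = \left(91 + 55\right)^{2} + 9 \left(-192\right) = 146^{2} - 1728 = 21316 - 1728 = 19588$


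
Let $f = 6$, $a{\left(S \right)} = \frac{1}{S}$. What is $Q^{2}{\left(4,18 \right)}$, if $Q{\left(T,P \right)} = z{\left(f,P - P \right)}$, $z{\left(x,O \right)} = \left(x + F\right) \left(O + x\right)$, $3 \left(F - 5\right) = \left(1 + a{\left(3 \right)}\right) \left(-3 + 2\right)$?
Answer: $\frac{36100}{9} \approx 4011.1$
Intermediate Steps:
$F = \frac{41}{9}$ ($F = 5 + \frac{\left(1 + \frac{1}{3}\right) \left(-3 + 2\right)}{3} = 5 + \frac{\left(1 + \frac{1}{3}\right) \left(-1\right)}{3} = 5 + \frac{\frac{4}{3} \left(-1\right)}{3} = 5 + \frac{1}{3} \left(- \frac{4}{3}\right) = 5 - \frac{4}{9} = \frac{41}{9} \approx 4.5556$)
$z{\left(x,O \right)} = \left(\frac{41}{9} + x\right) \left(O + x\right)$ ($z{\left(x,O \right)} = \left(x + \frac{41}{9}\right) \left(O + x\right) = \left(\frac{41}{9} + x\right) \left(O + x\right)$)
$Q{\left(T,P \right)} = \frac{190}{3}$ ($Q{\left(T,P \right)} = 6^{2} + \frac{41 \left(P - P\right)}{9} + \frac{41}{9} \cdot 6 + \left(P - P\right) 6 = 36 + \frac{41}{9} \cdot 0 + \frac{82}{3} + 0 \cdot 6 = 36 + 0 + \frac{82}{3} + 0 = \frac{190}{3}$)
$Q^{2}{\left(4,18 \right)} = \left(\frac{190}{3}\right)^{2} = \frac{36100}{9}$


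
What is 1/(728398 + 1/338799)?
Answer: 338799/246780514003 ≈ 1.3729e-6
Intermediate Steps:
1/(728398 + 1/338799) = 1/(246780514003/338799) = 338799/246780514003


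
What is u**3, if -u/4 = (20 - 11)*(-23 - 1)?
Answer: 644972544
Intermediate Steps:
u = 864 (u = -4*(20 - 11)*(-23 - 1) = -36*(-24) = -4*(-216) = 864)
u**3 = 864**3 = 644972544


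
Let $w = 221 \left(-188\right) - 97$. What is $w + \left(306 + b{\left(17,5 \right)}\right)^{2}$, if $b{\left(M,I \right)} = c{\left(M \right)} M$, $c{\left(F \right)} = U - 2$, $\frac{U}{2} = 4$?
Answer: $124819$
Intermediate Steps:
$U = 8$ ($U = 2 \cdot 4 = 8$)
$c{\left(F \right)} = 6$ ($c{\left(F \right)} = 8 - 2 = 6$)
$b{\left(M,I \right)} = 6 M$
$w = -41645$ ($w = -41548 - 97 = -41645$)
$w + \left(306 + b{\left(17,5 \right)}\right)^{2} = -41645 + \left(306 + 6 \cdot 17\right)^{2} = -41645 + \left(306 + 102\right)^{2} = -41645 + 408^{2} = -41645 + 166464 = 124819$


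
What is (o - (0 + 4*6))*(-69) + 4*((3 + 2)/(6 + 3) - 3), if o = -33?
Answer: 35309/9 ≈ 3923.2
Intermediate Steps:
(o - (0 + 4*6))*(-69) + 4*((3 + 2)/(6 + 3) - 3) = (-33 - (0 + 4*6))*(-69) + 4*((3 + 2)/(6 + 3) - 3) = (-33 - (0 + 24))*(-69) + 4*(5/9 - 3) = (-33 - 1*24)*(-69) + 4*(5*(1/9) - 3) = (-33 - 24)*(-69) + 4*(5/9 - 3) = -57*(-69) + 4*(-22/9) = 3933 - 88/9 = 35309/9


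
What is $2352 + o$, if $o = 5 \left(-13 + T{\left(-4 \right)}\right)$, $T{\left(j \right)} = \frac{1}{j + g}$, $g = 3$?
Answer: $2282$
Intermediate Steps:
$T{\left(j \right)} = \frac{1}{3 + j}$ ($T{\left(j \right)} = \frac{1}{j + 3} = \frac{1}{3 + j}$)
$o = -70$ ($o = 5 \left(-13 + \frac{1}{3 - 4}\right) = 5 \left(-13 + \frac{1}{-1}\right) = 5 \left(-13 - 1\right) = 5 \left(-14\right) = -70$)
$2352 + o = 2352 - 70 = 2282$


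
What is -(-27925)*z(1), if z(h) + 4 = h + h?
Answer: -55850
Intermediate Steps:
z(h) = -4 + 2*h (z(h) = -4 + (h + h) = -4 + 2*h)
-(-27925)*z(1) = -(-27925)*(-4 + 2*1) = -(-27925)*(-4 + 2) = -(-27925)*(-2) = -1*55850 = -55850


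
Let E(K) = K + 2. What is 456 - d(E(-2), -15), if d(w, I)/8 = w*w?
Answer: 456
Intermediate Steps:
E(K) = 2 + K
d(w, I) = 8*w**2 (d(w, I) = 8*(w*w) = 8*w**2)
456 - d(E(-2), -15) = 456 - 8*(2 - 2)**2 = 456 - 8*0**2 = 456 - 8*0 = 456 - 1*0 = 456 + 0 = 456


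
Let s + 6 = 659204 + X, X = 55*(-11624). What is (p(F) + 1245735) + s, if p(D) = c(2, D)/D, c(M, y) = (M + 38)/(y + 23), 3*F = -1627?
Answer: 1604079681609/1267433 ≈ 1.2656e+6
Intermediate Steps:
F = -1627/3 (F = (⅓)*(-1627) = -1627/3 ≈ -542.33)
c(M, y) = (38 + M)/(23 + y)
X = -639320
s = 19878 (s = -6 + (659204 - 639320) = -6 + 19884 = 19878)
p(D) = 40/(D*(23 + D)) (p(D) = ((38 + 2)/(23 + D))/D = (40/(23 + D))/D = 40/(D*(23 + D)))
(p(F) + 1245735) + s = (40/((-1627/3)*(23 - 1627/3)) + 1245735) + 19878 = (40*(-3/1627)/(-1558/3) + 1245735) + 19878 = (40*(-3/1627)*(-3/1558) + 1245735) + 19878 = (180/1267433 + 1245735) + 19878 = 1578885648435/1267433 + 19878 = 1604079681609/1267433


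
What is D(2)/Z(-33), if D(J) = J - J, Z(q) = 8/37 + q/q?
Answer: 0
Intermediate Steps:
Z(q) = 45/37 (Z(q) = 8*(1/37) + 1 = 8/37 + 1 = 45/37)
D(J) = 0
D(2)/Z(-33) = 0/(45/37) = 0*(37/45) = 0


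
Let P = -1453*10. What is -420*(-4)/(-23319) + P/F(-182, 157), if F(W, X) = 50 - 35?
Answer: -2510002/2591 ≈ -968.74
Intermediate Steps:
F(W, X) = 15
P = -14530
-420*(-4)/(-23319) + P/F(-182, 157) = -420*(-4)/(-23319) - 14530/15 = 1680*(-1/23319) - 14530*1/15 = -560/7773 - 2906/3 = -2510002/2591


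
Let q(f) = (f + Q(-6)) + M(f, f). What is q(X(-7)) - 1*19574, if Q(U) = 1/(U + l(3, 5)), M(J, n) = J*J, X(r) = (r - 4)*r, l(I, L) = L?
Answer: -13569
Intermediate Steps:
X(r) = r*(-4 + r) (X(r) = (-4 + r)*r = r*(-4 + r))
M(J, n) = J**2
Q(U) = 1/(5 + U) (Q(U) = 1/(U + 5) = 1/(5 + U))
q(f) = -1 + f + f**2 (q(f) = (f + 1/(5 - 6)) + f**2 = (f + 1/(-1)) + f**2 = (f - 1) + f**2 = (-1 + f) + f**2 = -1 + f + f**2)
q(X(-7)) - 1*19574 = (-1 - 7*(-4 - 7) + (-7*(-4 - 7))**2) - 1*19574 = (-1 - 7*(-11) + (-7*(-11))**2) - 19574 = (-1 + 77 + 77**2) - 19574 = (-1 + 77 + 5929) - 19574 = 6005 - 19574 = -13569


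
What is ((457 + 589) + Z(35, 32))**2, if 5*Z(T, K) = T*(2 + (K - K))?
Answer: 1123600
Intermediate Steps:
Z(T, K) = 2*T/5 (Z(T, K) = (T*(2 + (K - K)))/5 = (T*(2 + 0))/5 = (T*2)/5 = (2*T)/5 = 2*T/5)
((457 + 589) + Z(35, 32))**2 = ((457 + 589) + (2/5)*35)**2 = (1046 + 14)**2 = 1060**2 = 1123600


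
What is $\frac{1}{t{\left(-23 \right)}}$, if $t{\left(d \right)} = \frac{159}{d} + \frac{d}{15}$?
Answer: $- \frac{345}{2914} \approx -0.11839$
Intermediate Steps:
$t{\left(d \right)} = \frac{159}{d} + \frac{d}{15}$ ($t{\left(d \right)} = \frac{159}{d} + d \frac{1}{15} = \frac{159}{d} + \frac{d}{15}$)
$\frac{1}{t{\left(-23 \right)}} = \frac{1}{\frac{159}{-23} + \frac{1}{15} \left(-23\right)} = \frac{1}{159 \left(- \frac{1}{23}\right) - \frac{23}{15}} = \frac{1}{- \frac{159}{23} - \frac{23}{15}} = \frac{1}{- \frac{2914}{345}} = - \frac{345}{2914}$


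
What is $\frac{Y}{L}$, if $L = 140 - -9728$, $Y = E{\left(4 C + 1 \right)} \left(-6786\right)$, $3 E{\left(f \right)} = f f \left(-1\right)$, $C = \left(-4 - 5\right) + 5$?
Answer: $\frac{254475}{4934} \approx 51.576$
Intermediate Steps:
$C = -4$ ($C = -9 + 5 = -4$)
$E{\left(f \right)} = - \frac{f^{2}}{3}$ ($E{\left(f \right)} = \frac{f f \left(-1\right)}{3} = \frac{f^{2} \left(-1\right)}{3} = \frac{\left(-1\right) f^{2}}{3} = - \frac{f^{2}}{3}$)
$Y = 508950$ ($Y = - \frac{\left(4 \left(-4\right) + 1\right)^{2}}{3} \left(-6786\right) = - \frac{\left(-16 + 1\right)^{2}}{3} \left(-6786\right) = - \frac{\left(-15\right)^{2}}{3} \left(-6786\right) = \left(- \frac{1}{3}\right) 225 \left(-6786\right) = \left(-75\right) \left(-6786\right) = 508950$)
$L = 9868$ ($L = 140 + 9728 = 9868$)
$\frac{Y}{L} = \frac{508950}{9868} = 508950 \cdot \frac{1}{9868} = \frac{254475}{4934}$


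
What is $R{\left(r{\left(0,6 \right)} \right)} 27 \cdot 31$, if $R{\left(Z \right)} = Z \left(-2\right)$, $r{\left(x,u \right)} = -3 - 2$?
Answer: $8370$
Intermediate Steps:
$r{\left(x,u \right)} = -5$ ($r{\left(x,u \right)} = -3 - 2 = -5$)
$R{\left(Z \right)} = - 2 Z$
$R{\left(r{\left(0,6 \right)} \right)} 27 \cdot 31 = \left(-2\right) \left(-5\right) 27 \cdot 31 = 10 \cdot 27 \cdot 31 = 270 \cdot 31 = 8370$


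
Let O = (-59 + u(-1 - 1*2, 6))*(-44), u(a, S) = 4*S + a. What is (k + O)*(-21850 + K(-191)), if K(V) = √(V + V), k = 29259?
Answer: -675842350 + 30931*I*√382 ≈ -6.7584e+8 + 6.0454e+5*I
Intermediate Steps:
u(a, S) = a + 4*S
K(V) = √2*√V (K(V) = √(2*V) = √2*√V)
O = 1672 (O = (-59 + ((-1 - 1*2) + 4*6))*(-44) = (-59 + ((-1 - 2) + 24))*(-44) = (-59 + (-3 + 24))*(-44) = (-59 + 21)*(-44) = -38*(-44) = 1672)
(k + O)*(-21850 + K(-191)) = (29259 + 1672)*(-21850 + √2*√(-191)) = 30931*(-21850 + √2*(I*√191)) = 30931*(-21850 + I*√382) = -675842350 + 30931*I*√382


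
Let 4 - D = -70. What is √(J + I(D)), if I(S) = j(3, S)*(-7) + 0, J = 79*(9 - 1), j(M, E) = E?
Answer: √114 ≈ 10.677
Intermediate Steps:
D = 74 (D = 4 - 1*(-70) = 4 + 70 = 74)
J = 632 (J = 79*8 = 632)
I(S) = -7*S (I(S) = S*(-7) + 0 = -7*S + 0 = -7*S)
√(J + I(D)) = √(632 - 7*74) = √(632 - 518) = √114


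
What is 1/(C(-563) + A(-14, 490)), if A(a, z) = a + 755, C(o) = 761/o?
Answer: 563/416422 ≈ 0.0013520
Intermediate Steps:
A(a, z) = 755 + a
1/(C(-563) + A(-14, 490)) = 1/(761/(-563) + (755 - 14)) = 1/(761*(-1/563) + 741) = 1/(-761/563 + 741) = 1/(416422/563) = 563/416422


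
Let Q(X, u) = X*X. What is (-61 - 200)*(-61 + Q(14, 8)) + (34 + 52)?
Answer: -35149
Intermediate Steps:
Q(X, u) = X²
(-61 - 200)*(-61 + Q(14, 8)) + (34 + 52) = (-61 - 200)*(-61 + 14²) + (34 + 52) = -261*(-61 + 196) + 86 = -261*135 + 86 = -35235 + 86 = -35149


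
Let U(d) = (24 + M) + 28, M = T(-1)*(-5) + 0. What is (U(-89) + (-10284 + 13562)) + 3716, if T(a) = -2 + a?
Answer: 7061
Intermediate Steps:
M = 15 (M = (-2 - 1)*(-5) + 0 = -3*(-5) + 0 = 15 + 0 = 15)
U(d) = 67 (U(d) = (24 + 15) + 28 = 39 + 28 = 67)
(U(-89) + (-10284 + 13562)) + 3716 = (67 + (-10284 + 13562)) + 3716 = (67 + 3278) + 3716 = 3345 + 3716 = 7061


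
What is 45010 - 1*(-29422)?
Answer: 74432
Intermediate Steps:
45010 - 1*(-29422) = 45010 + 29422 = 74432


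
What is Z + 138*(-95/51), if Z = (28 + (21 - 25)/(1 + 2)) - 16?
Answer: -12566/51 ≈ -246.39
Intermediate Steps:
Z = 32/3 (Z = (28 - 4/3) - 16 = 80/3 - 16 = 32/3 ≈ 10.667)
Z + 138*(-95/51) = 32/3 + 138*(-95/51) = 32/3 - 4370/17 = -12566/51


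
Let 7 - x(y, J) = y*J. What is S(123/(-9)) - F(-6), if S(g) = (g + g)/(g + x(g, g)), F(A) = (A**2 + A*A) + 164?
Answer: -410630/1741 ≈ -235.86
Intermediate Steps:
x(y, J) = 7 - J*y (x(y, J) = 7 - y*J = 7 - J*y)
F(A) = 164 + 2*A**2 (F(A) = (A**2 + A**2) + 164 = 2*A**2 + 164 = 164 + 2*A**2)
S(g) = 2*g/(7 + g - g**2) (S(g) = (g + g)/(g + (7 - g*g)) = (2*g)/(g + (7 - g**2)) = (2*g)/(7 + g - g**2) = 2*g/(7 + g - g**2))
S(123/(-9)) - F(-6) = 2*(123/(-9))/(7 + 123/(-9) - (123/(-9))**2) - (164 + 2*(-6)**2) = 2*(123*(-1/9))/(7 + 123*(-1/9) - (123*(-1/9))**2) - (164 + 2*36) = 2*(-41/3)/(7 - 41/3 - (-41/3)**2) - (164 + 72) = 2*(-41/3)/(7 - 41/3 - 1*1681/9) - 1*236 = 2*(-41/3)/(7 - 41/3 - 1681/9) - 236 = 2*(-41/3)/(-1741/9) - 236 = 2*(-41/3)*(-9/1741) - 236 = 246/1741 - 236 = -410630/1741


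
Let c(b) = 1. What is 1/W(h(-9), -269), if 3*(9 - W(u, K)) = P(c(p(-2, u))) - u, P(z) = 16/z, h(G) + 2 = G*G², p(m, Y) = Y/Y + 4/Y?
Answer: -1/240 ≈ -0.0041667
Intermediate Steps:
p(m, Y) = 1 + 4/Y
h(G) = -2 + G³ (h(G) = -2 + G*G² = -2 + G³)
W(u, K) = 11/3 + u/3 (W(u, K) = 9 - (16/1 - u)/3 = 9 - (16*1 - u)/3 = 9 - (16 - u)/3 = 9 + (-16/3 + u/3) = 11/3 + u/3)
1/W(h(-9), -269) = 1/(11/3 + (-2 + (-9)³)/3) = 1/(11/3 + (-2 - 729)/3) = 1/(11/3 + (⅓)*(-731)) = 1/(11/3 - 731/3) = 1/(-240) = -1/240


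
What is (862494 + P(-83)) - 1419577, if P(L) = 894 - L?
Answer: -556106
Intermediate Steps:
(862494 + P(-83)) - 1419577 = (862494 + (894 - 1*(-83))) - 1419577 = (862494 + (894 + 83)) - 1419577 = (862494 + 977) - 1419577 = 863471 - 1419577 = -556106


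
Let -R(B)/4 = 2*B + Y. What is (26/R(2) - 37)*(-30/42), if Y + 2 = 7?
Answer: 485/18 ≈ 26.944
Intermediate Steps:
Y = 5 (Y = -2 + 7 = 5)
R(B) = -20 - 8*B (R(B) = -4*(2*B + 5) = -4*(5 + 2*B) = -20 - 8*B)
(26/R(2) - 37)*(-30/42) = (26/(-20 - 8*2) - 37)*(-30/42) = (26/(-20 - 16) - 37)*(-30*1/42) = (26/(-36) - 37)*(-5/7) = (26*(-1/36) - 37)*(-5/7) = (-13/18 - 37)*(-5/7) = -679/18*(-5/7) = 485/18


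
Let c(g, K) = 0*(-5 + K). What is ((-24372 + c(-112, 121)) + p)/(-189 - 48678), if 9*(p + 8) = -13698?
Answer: 8634/16289 ≈ 0.53005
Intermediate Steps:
c(g, K) = 0
p = -1530 (p = -8 + (1/9)*(-13698) = -8 - 1522 = -1530)
((-24372 + c(-112, 121)) + p)/(-189 - 48678) = ((-24372 + 0) - 1530)/(-189 - 48678) = (-24372 - 1530)/(-48867) = -25902*(-1/48867) = 8634/16289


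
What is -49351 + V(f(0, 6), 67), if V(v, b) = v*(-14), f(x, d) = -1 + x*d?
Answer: -49337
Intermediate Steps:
f(x, d) = -1 + d*x
V(v, b) = -14*v
-49351 + V(f(0, 6), 67) = -49351 - 14*(-1 + 6*0) = -49351 - 14*(-1 + 0) = -49351 - 14*(-1) = -49351 + 14 = -49337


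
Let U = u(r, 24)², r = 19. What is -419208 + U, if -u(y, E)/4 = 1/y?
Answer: -151334072/361 ≈ -4.1921e+5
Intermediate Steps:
u(y, E) = -4/y
U = 16/361 (U = (-4/19)² = 16/361 ≈ 0.044321)
-419208 + U = -419208 + 16/361 = -151334072/361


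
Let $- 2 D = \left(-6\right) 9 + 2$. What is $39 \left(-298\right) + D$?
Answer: $-11596$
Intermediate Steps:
$D = 26$ ($D = - \frac{\left(-6\right) 9 + 2}{2} = - \frac{-54 + 2}{2} = \left(- \frac{1}{2}\right) \left(-52\right) = 26$)
$39 \left(-298\right) + D = 39 \left(-298\right) + 26 = -11622 + 26 = -11596$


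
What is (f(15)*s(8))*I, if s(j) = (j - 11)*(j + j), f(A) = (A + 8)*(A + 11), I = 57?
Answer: -1636128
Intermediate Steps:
f(A) = (8 + A)*(11 + A)
s(j) = 2*j*(-11 + j) (s(j) = (-11 + j)*(2*j) = 2*j*(-11 + j))
(f(15)*s(8))*I = ((88 + 15**2 + 19*15)*(2*8*(-11 + 8)))*57 = ((88 + 225 + 285)*(2*8*(-3)))*57 = (598*(-48))*57 = -28704*57 = -1636128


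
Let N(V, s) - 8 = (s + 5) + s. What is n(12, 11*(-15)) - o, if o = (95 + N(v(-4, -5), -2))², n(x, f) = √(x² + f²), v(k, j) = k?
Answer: -10816 + 3*√3041 ≈ -10651.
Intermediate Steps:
N(V, s) = 13 + 2*s (N(V, s) = 8 + ((s + 5) + s) = 8 + ((5 + s) + s) = 8 + (5 + 2*s) = 13 + 2*s)
n(x, f) = √(f² + x²)
o = 10816 (o = (95 + (13 + 2*(-2)))² = (95 + (13 - 4))² = (95 + 9)² = 104² = 10816)
n(12, 11*(-15)) - o = √((11*(-15))² + 12²) - 1*10816 = √((-165)² + 144) - 10816 = √(27225 + 144) - 10816 = √27369 - 10816 = 3*√3041 - 10816 = -10816 + 3*√3041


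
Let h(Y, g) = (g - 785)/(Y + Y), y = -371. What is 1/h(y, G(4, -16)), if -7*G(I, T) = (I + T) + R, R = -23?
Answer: 371/390 ≈ 0.95128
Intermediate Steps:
G(I, T) = 23/7 - I/7 - T/7 (G(I, T) = -((I + T) - 23)/7 = -(-23 + I + T)/7 = 23/7 - I/7 - T/7)
h(Y, g) = (-785 + g)/(2*Y) (h(Y, g) = (-785 + g)/((2*Y)) = (-785 + g)*(1/(2*Y)) = (-785 + g)/(2*Y))
1/h(y, G(4, -16)) = 1/((½)*(-785 + (23/7 - ⅐*4 - ⅐*(-16)))/(-371)) = 1/((½)*(-1/371)*(-785 + (23/7 - 4/7 + 16/7))) = 1/((½)*(-1/371)*(-785 + 5)) = 1/((½)*(-1/371)*(-780)) = 1/(390/371) = 371/390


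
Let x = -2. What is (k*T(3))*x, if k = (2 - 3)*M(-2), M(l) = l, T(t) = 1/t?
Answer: -4/3 ≈ -1.3333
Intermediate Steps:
k = 2 (k = (2 - 3)*(-2) = -1*(-2) = 2)
(k*T(3))*x = (2/3)*(-2) = (2*(⅓))*(-2) = (⅔)*(-2) = -4/3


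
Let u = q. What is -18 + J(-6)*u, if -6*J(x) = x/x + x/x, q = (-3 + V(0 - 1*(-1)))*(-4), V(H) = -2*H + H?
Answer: -70/3 ≈ -23.333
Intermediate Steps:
V(H) = -H
q = 16 (q = (-3 - (0 - 1*(-1)))*(-4) = (-3 - (0 + 1))*(-4) = (-3 - 1*1)*(-4) = (-3 - 1)*(-4) = -4*(-4) = 16)
u = 16
J(x) = -⅓ (J(x) = -(x/x + x/x)/6 = -(1 + 1)/6 = -⅙*2 = -⅓)
-18 + J(-6)*u = -18 - ⅓*16 = -18 - 16/3 = -70/3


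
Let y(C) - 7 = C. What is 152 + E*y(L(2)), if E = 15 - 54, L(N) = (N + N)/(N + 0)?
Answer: -199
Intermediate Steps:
L(N) = 2 (L(N) = (2*N)/N = 2)
E = -39
y(C) = 7 + C
152 + E*y(L(2)) = 152 - 39*(7 + 2) = 152 - 39*9 = 152 - 351 = -199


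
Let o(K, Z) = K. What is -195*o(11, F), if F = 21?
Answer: -2145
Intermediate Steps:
-195*o(11, F) = -195*11 = -2145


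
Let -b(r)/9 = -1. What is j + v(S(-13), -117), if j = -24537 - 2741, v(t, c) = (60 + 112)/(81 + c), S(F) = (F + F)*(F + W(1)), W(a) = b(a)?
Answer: -245545/9 ≈ -27283.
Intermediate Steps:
b(r) = 9 (b(r) = -9*(-1) = 9)
W(a) = 9
S(F) = 2*F*(9 + F) (S(F) = (F + F)*(F + 9) = (2*F)*(9 + F) = 2*F*(9 + F))
v(t, c) = 172/(81 + c)
j = -27278
j + v(S(-13), -117) = -27278 + 172/(81 - 117) = -27278 + 172/(-36) = -27278 + 172*(-1/36) = -27278 - 43/9 = -245545/9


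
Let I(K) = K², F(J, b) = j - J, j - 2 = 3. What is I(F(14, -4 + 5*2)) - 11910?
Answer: -11829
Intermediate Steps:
j = 5 (j = 2 + 3 = 5)
F(J, b) = 5 - J
I(F(14, -4 + 5*2)) - 11910 = (5 - 1*14)² - 11910 = (5 - 14)² - 11910 = (-9)² - 11910 = 81 - 11910 = -11829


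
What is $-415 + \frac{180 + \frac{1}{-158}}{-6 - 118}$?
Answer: $- \frac{8159119}{19592} \approx -416.45$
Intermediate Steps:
$-415 + \frac{180 + \frac{1}{-158}}{-6 - 118} = -415 + \frac{180 - \frac{1}{158}}{-124} = -415 + \frac{28439}{158} \left(- \frac{1}{124}\right) = -415 - \frac{28439}{19592} = - \frac{8159119}{19592}$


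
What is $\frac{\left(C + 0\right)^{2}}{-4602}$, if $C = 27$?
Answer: $- \frac{243}{1534} \approx -0.15841$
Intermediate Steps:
$\frac{\left(C + 0\right)^{2}}{-4602} = \frac{\left(27 + 0\right)^{2}}{-4602} = 27^{2} \left(- \frac{1}{4602}\right) = 729 \left(- \frac{1}{4602}\right) = - \frac{243}{1534}$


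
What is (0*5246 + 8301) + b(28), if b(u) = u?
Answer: 8329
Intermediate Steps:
(0*5246 + 8301) + b(28) = (0*5246 + 8301) + 28 = (0 + 8301) + 28 = 8301 + 28 = 8329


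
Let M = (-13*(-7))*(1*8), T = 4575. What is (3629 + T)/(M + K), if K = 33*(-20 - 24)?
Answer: -2051/181 ≈ -11.331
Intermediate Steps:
K = -1452 (K = 33*(-44) = -1452)
M = 728 (M = 91*8 = 728)
(3629 + T)/(M + K) = (3629 + 4575)/(728 - 1452) = 8204/(-724) = 8204*(-1/724) = -2051/181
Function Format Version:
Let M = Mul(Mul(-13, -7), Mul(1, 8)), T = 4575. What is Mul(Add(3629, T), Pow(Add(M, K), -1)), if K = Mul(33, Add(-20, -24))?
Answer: Rational(-2051, 181) ≈ -11.331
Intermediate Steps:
K = -1452 (K = Mul(33, -44) = -1452)
M = 728 (M = Mul(91, 8) = 728)
Mul(Add(3629, T), Pow(Add(M, K), -1)) = Mul(Add(3629, 4575), Pow(Add(728, -1452), -1)) = Mul(8204, Pow(-724, -1)) = Mul(8204, Rational(-1, 724)) = Rational(-2051, 181)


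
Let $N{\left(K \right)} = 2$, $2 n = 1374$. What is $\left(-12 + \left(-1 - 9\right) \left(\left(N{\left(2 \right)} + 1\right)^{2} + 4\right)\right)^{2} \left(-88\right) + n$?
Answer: $-1773745$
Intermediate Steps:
$n = 687$ ($n = \frac{1}{2} \cdot 1374 = 687$)
$\left(-12 + \left(-1 - 9\right) \left(\left(N{\left(2 \right)} + 1\right)^{2} + 4\right)\right)^{2} \left(-88\right) + n = \left(-12 + \left(-1 - 9\right) \left(\left(2 + 1\right)^{2} + 4\right)\right)^{2} \left(-88\right) + 687 = \left(-12 - 10 \left(3^{2} + 4\right)\right)^{2} \left(-88\right) + 687 = \left(-12 - 10 \left(9 + 4\right)\right)^{2} \left(-88\right) + 687 = \left(-12 - 130\right)^{2} \left(-88\right) + 687 = \left(-142\right)^{2} \left(-88\right) + 687 = 20164 \left(-88\right) + 687 = -1774432 + 687 = -1773745$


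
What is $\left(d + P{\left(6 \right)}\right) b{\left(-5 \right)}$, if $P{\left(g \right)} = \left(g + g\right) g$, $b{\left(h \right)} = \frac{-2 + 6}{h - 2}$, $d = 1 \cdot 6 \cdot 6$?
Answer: $- \frac{432}{7} \approx -61.714$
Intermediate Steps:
$d = 36$ ($d = 6 \cdot 6 = 36$)
$b{\left(h \right)} = \frac{4}{-2 + h}$
$P{\left(g \right)} = 2 g^{2}$ ($P{\left(g \right)} = 2 g g = 2 g^{2}$)
$\left(d + P{\left(6 \right)}\right) b{\left(-5 \right)} = \left(36 + 2 \cdot 6^{2}\right) \frac{4}{-2 - 5} = \left(36 + 2 \cdot 36\right) \frac{4}{-7} = \left(36 + 72\right) 4 \left(- \frac{1}{7}\right) = 108 \left(- \frac{4}{7}\right) = - \frac{432}{7}$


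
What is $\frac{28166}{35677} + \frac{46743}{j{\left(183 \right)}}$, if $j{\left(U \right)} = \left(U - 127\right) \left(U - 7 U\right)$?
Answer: $\frac{21406999}{731235792} \approx 0.029275$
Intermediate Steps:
$j{\left(U \right)} = - 6 U \left(-127 + U\right)$ ($j{\left(U \right)} = \left(-127 + U\right) \left(- 6 U\right) = - 6 U \left(-127 + U\right)$)
$\frac{28166}{35677} + \frac{46743}{j{\left(183 \right)}} = \frac{28166}{35677} + \frac{46743}{6 \cdot 183 \left(127 - 183\right)} = 28166 \cdot \frac{1}{35677} + \frac{46743}{6 \cdot 183 \left(127 - 183\right)} = \frac{28166}{35677} + \frac{46743}{6 \cdot 183 \left(-56\right)} = \frac{28166}{35677} + \frac{46743}{-61488} = \frac{28166}{35677} + 46743 \left(- \frac{1}{61488}\right) = \frac{28166}{35677} - \frac{15581}{20496} = \frac{21406999}{731235792}$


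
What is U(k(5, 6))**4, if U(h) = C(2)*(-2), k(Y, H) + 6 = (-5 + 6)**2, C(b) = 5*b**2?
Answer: 2560000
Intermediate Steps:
k(Y, H) = -5 (k(Y, H) = -6 + (-5 + 6)**2 = -6 + 1**2 = -6 + 1 = -5)
U(h) = -40 (U(h) = (5*2**2)*(-2) = (5*4)*(-2) = 20*(-2) = -40)
U(k(5, 6))**4 = (-40)**4 = 2560000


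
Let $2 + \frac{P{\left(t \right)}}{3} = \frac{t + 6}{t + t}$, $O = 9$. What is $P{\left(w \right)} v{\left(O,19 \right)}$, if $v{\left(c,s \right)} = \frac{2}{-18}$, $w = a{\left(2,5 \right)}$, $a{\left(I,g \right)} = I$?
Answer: $0$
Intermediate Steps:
$w = 2$
$P{\left(t \right)} = -6 + \frac{3 \left(6 + t\right)}{2 t}$ ($P{\left(t \right)} = -6 + 3 \frac{t + 6}{t + t} = -6 + 3 \frac{6 + t}{2 t} = -6 + \frac{3 \left(6 + t\right)}{2 t}$)
$v{\left(c,s \right)} = - \frac{1}{9}$ ($v{\left(c,s \right)} = 2 \left(- \frac{1}{18}\right) = - \frac{1}{9}$)
$P{\left(w \right)} v{\left(O,19 \right)} = \left(- \frac{9}{2} + \frac{9}{2}\right) \left(- \frac{1}{9}\right) = 0 \left(- \frac{1}{9}\right) = 0$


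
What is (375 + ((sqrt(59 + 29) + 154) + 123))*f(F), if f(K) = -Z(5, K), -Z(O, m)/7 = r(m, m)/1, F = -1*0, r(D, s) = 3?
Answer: 13692 + 42*sqrt(22) ≈ 13889.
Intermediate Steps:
F = 0
Z(O, m) = -21 (Z(O, m) = -21/1 = -21)
f(K) = 21 (f(K) = -1*(-21) = 21)
(375 + ((sqrt(59 + 29) + 154) + 123))*f(F) = (375 + ((sqrt(59 + 29) + 154) + 123))*21 = (375 + ((sqrt(88) + 154) + 123))*21 = (375 + ((2*sqrt(22) + 154) + 123))*21 = (375 + ((154 + 2*sqrt(22)) + 123))*21 = (375 + (277 + 2*sqrt(22)))*21 = (652 + 2*sqrt(22))*21 = 13692 + 42*sqrt(22)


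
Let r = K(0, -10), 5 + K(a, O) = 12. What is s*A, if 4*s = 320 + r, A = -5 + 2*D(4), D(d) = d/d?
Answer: -981/4 ≈ -245.25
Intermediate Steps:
K(a, O) = 7 (K(a, O) = -5 + 12 = 7)
r = 7
D(d) = 1
A = -3 (A = -5 + 2*1 = -5 + 2 = -3)
s = 327/4 (s = (320 + 7)/4 = (1/4)*327 = 327/4 ≈ 81.750)
s*A = (327/4)*(-3) = -981/4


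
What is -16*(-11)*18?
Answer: 3168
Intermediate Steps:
-16*(-11)*18 = 176*18 = 3168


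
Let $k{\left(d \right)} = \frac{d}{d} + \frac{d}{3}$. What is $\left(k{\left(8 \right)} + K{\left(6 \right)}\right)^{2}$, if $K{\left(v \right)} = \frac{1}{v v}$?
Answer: $\frac{17689}{1296} \approx 13.649$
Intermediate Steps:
$K{\left(v \right)} = \frac{1}{v^{2}}$
$k{\left(d \right)} = 1 + \frac{d}{3}$ ($k{\left(d \right)} = 1 + d \frac{1}{3} = 1 + \frac{d}{3}$)
$\left(k{\left(8 \right)} + K{\left(6 \right)}\right)^{2} = \left(\left(1 + \frac{1}{3} \cdot 8\right) + \frac{1}{36}\right)^{2} = \left(\left(1 + \frac{8}{3}\right) + \frac{1}{36}\right)^{2} = \left(\frac{11}{3} + \frac{1}{36}\right)^{2} = \left(\frac{133}{36}\right)^{2} = \frac{17689}{1296}$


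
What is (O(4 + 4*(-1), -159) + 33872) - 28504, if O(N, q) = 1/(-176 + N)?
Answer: 944767/176 ≈ 5368.0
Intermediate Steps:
(O(4 + 4*(-1), -159) + 33872) - 28504 = (1/(-176 + (4 + 4*(-1))) + 33872) - 28504 = (1/(-176 + (4 - 4)) + 33872) - 28504 = (1/(-176 + 0) + 33872) - 28504 = (1/(-176) + 33872) - 28504 = (-1/176 + 33872) - 28504 = 5961471/176 - 28504 = 944767/176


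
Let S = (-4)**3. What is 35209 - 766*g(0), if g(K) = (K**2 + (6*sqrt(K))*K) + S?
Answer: 84233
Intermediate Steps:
S = -64
g(K) = -64 + K**2 + 6*K**(3/2) (g(K) = (K**2 + (6*sqrt(K))*K) - 64 = (K**2 + 6*K**(3/2)) - 64 = -64 + K**2 + 6*K**(3/2))
35209 - 766*g(0) = 35209 - 766*(-64 + 0**2 + 6*0**(3/2)) = 35209 - 766*(-64 + 0 + 6*0) = 35209 - 766*(-64 + 0 + 0) = 35209 - 766*(-64) = 35209 - 1*(-49024) = 35209 + 49024 = 84233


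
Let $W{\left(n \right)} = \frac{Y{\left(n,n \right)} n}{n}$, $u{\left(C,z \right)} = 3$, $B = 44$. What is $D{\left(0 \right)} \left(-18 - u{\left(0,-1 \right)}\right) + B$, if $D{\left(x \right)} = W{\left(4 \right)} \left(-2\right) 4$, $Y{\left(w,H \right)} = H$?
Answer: $716$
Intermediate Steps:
$W{\left(n \right)} = n$ ($W{\left(n \right)} = \frac{n n}{n} = \frac{n^{2}}{n} = n$)
$D{\left(x \right)} = -32$ ($D{\left(x \right)} = 4 \left(-2\right) 4 = \left(-8\right) 4 = -32$)
$D{\left(0 \right)} \left(-18 - u{\left(0,-1 \right)}\right) + B = - 32 \left(-18 - 3\right) + 44 = \left(-32\right) \left(-21\right) + 44 = 672 + 44 = 716$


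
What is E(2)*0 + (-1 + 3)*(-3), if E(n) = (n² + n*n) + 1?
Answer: -6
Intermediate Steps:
E(n) = 1 + 2*n² (E(n) = (n² + n²) + 1 = 2*n² + 1 = 1 + 2*n²)
E(2)*0 + (-1 + 3)*(-3) = (1 + 2*2²)*0 + (-1 + 3)*(-3) = (1 + 2*4)*0 + 2*(-3) = (1 + 8)*0 - 6 = 9*0 - 6 = 0 - 6 = -6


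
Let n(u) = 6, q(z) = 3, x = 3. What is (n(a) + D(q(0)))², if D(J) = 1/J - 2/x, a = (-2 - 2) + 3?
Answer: 289/9 ≈ 32.111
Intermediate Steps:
a = -1 (a = -4 + 3 = -1)
D(J) = -⅔ + 1/J (D(J) = 1/J - 2/3 = 1/J - 2*⅓ = 1/J - ⅔ = -⅔ + 1/J)
(n(a) + D(q(0)))² = (6 + (-⅔ + 1/3))² = (6 + (-⅔ + ⅓))² = (6 - ⅓)² = (17/3)² = 289/9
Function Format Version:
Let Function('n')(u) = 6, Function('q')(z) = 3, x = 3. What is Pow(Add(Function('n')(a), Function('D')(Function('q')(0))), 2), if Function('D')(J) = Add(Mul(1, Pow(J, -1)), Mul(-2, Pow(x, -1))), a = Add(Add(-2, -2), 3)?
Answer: Rational(289, 9) ≈ 32.111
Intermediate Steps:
a = -1 (a = Add(-4, 3) = -1)
Function('D')(J) = Add(Rational(-2, 3), Pow(J, -1)) (Function('D')(J) = Add(Mul(1, Pow(J, -1)), Mul(-2, Pow(3, -1))) = Add(Pow(J, -1), Mul(-2, Rational(1, 3))) = Add(Pow(J, -1), Rational(-2, 3)) = Add(Rational(-2, 3), Pow(J, -1)))
Pow(Add(Function('n')(a), Function('D')(Function('q')(0))), 2) = Pow(Add(6, Add(Rational(-2, 3), Pow(3, -1))), 2) = Pow(Add(6, Add(Rational(-2, 3), Rational(1, 3))), 2) = Pow(Add(6, Rational(-1, 3)), 2) = Pow(Rational(17, 3), 2) = Rational(289, 9)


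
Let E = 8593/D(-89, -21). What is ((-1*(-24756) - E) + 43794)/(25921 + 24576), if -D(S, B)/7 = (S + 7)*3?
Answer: 118034507/86955834 ≈ 1.3574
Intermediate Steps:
D(S, B) = -147 - 21*S (D(S, B) = -7*(S + 7)*3 = -7*(7 + S)*3 = -7*(21 + 3*S) = -147 - 21*S)
E = 8593/1722 (E = 8593/(-147 - 21*(-89)) = 8593/(-147 + 1869) = 8593/1722 ≈ 4.9901)
((-1*(-24756) - E) + 43794)/(25921 + 24576) = ((-1*(-24756) - 1*8593/1722) + 43794)/(25921 + 24576) = ((24756 - 8593/1722) + 43794)/50497 = (42621239/1722 + 43794)*(1/50497) = (118034507/1722)*(1/50497) = 118034507/86955834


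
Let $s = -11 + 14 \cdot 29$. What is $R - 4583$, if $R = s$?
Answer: $-4188$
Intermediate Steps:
$s = 395$ ($s = -11 + 406 = 395$)
$R = 395$
$R - 4583 = 395 - 4583 = -4188$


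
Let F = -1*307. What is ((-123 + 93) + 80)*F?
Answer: -15350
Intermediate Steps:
F = -307
((-123 + 93) + 80)*F = ((-123 + 93) + 80)*(-307) = (-30 + 80)*(-307) = 50*(-307) = -15350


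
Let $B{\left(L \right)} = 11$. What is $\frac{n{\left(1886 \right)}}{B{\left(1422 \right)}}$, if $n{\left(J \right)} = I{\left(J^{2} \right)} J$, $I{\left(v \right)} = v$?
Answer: $\frac{6708494456}{11} \approx 6.0986 \cdot 10^{8}$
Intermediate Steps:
$n{\left(J \right)} = J^{3}$ ($n{\left(J \right)} = J^{2} J = J^{3}$)
$\frac{n{\left(1886 \right)}}{B{\left(1422 \right)}} = \frac{1886^{3}}{11} = 6708494456 \cdot \frac{1}{11} = \frac{6708494456}{11}$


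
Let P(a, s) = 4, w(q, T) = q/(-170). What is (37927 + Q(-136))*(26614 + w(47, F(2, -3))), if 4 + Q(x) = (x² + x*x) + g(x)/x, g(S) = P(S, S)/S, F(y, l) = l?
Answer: 1567260445082013/786080 ≈ 1.9938e+9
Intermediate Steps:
w(q, T) = -q/170 (w(q, T) = q*(-1/170) = -q/170)
g(S) = 4/S
Q(x) = -4 + 2*x² + 4/x² (Q(x) = -4 + ((x² + x*x) + (4/x)/x) = -4 + ((x² + x²) + 4/x²) = -4 + (2*x² + 4/x²) = -4 + 2*x² + 4/x²)
(37927 + Q(-136))*(26614 + w(47, F(2, -3))) = (37927 + (-4 + 2*(-136)² + 4/(-136)²))*(26614 - 1/170*47) = (37927 + (-4 + 2*18496 + 4*(1/18496)))*(26614 - 47/170) = (37927 + (-4 + 36992 + 1/4624))*(4524333/170) = (37927 + 171032513/4624)*(4524333/170) = (346406961/4624)*(4524333/170) = 1567260445082013/786080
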